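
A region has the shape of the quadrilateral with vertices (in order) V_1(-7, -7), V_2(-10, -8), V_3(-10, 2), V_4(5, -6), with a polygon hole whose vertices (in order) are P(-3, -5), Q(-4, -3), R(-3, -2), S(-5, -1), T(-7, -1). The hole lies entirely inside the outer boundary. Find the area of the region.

65

Outer boundary:
Apply Gauss's area formula: 2A = Σ (x_i·y_{i+1} − x_{i+1}·y_i), indices taken mod 4.
Cross-terms: -14, -100, 50, -77  ⇒  Σ = -141
Area = |Σ|/2 = 70.5.
Hole:
Apply Gauss's area formula: 2A = Σ (x_i·y_{i+1} − x_{i+1}·y_i), indices taken mod 5.
P→Q: (-3)(-3) − (-4)(-5) = -11
Q→R: (-4)(-2) − (-3)(-3) = -1
R→S: (-3)(-1) − (-5)(-2) = -7
S→T: (-5)(-1) − (-7)(-1) = -2
T→P: (-7)(-5) − (-3)(-1) = 32
Σ = 11
Area = |Σ|/2 = 5.5.
Net area = 70.5 − 5.5 = 65.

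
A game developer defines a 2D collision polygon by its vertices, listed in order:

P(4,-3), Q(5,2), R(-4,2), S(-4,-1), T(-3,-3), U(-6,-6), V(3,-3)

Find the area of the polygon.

50.5

Σ = (23) + (18) + (12) + (9) + (0) + (36) + (3) = 101
Area = |Σ|/2 = 50.5.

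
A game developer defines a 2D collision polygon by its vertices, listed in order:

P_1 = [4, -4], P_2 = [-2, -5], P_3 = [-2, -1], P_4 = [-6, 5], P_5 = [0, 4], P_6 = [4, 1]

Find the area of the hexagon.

Σ = (-28) + (-8) + (-16) + (-24) + (-16) + (-20) = -112
Area = |Σ|/2 = 56.

56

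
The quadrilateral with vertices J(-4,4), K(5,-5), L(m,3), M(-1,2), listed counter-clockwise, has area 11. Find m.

0

Write out the shoelace sum; only the two edges meeting at L involve m:
2·Area = [(5·3 − m·(-5)) + (m·2 − (-1)·3)] + 4
       = 7·m + 22 = 22
⇒ m = 0.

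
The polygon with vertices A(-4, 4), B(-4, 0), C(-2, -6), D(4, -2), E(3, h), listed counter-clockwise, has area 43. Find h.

Write out the shoelace sum; only the two edges meeting at E involve h:
2·Area = [(4·h − 3·(-2)) + (3·4 − (-4)·h)] + 68
       = 8·h + 86 = 86
⇒ h = 0.

0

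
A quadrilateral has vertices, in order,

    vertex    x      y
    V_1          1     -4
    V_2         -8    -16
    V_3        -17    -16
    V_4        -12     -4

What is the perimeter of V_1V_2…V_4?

|V_1V_2| = √((-9)² + (-12)²) = √225 = 15
|V_2V_3| = √((-9)² + (0)²) = √81 = 9
|V_3V_4| = √((5)² + (12)²) = √169 = 13
|V_4V_1| = √((13)² + (0)²) = √169 = 13
Perimeter = 15 + 9 + 13 + 13 = 50.

50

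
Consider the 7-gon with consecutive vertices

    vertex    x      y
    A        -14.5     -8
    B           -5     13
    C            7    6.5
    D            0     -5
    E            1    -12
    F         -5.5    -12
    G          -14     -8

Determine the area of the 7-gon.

Apply the surveyor's formula: 2A = Σ (x_i·y_{i+1} − x_{i+1}·y_i), indices taken mod 7.
Σ = (-228.5) + (-123.5) + (-35) + (5) + (-78) + (-124) + (-4) = -588
Area = |Σ|/2 = 294.

294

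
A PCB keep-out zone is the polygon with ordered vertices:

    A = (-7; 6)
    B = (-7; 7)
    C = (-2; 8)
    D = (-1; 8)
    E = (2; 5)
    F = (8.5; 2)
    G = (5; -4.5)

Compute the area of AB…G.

83.125

Apply the surveyor's formula: 2A = Σ (x_i·y_{i+1} − x_{i+1}·y_i), indices taken mod 7.
Σ = (-7) + (-42) + (-8) + (-21) + (-38.5) + (-48.25) + (-1.5) = -166.25
Area = |Σ|/2 = 83.125.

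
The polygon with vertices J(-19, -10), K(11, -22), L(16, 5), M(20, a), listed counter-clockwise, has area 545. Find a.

Write out the shoelace sum; only the two edges meeting at M involve a:
2·Area = [(16·a − 20·5) + (20·(-10) − (-19)·a)] + 935
       = 35·a + 635 = 1090
⇒ a = 13.

13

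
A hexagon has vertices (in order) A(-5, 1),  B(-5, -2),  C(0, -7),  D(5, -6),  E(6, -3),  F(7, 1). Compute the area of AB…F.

Σ = (15) + (35) + (35) + (21) + (27) + (12) = 145
Area = |Σ|/2 = 72.5.

72.5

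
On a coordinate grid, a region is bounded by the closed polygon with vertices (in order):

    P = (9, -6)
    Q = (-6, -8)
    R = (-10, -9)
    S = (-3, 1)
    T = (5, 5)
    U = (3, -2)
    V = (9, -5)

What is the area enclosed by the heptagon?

111

Apply the shoelace (surveyor's) formula: 2A = Σ (x_i·y_{i+1} − x_{i+1}·y_i), indices taken mod 7.
Σ = (-108) + (-26) + (-37) + (-20) + (-25) + (3) + (-9) = -222
Area = |Σ|/2 = 111.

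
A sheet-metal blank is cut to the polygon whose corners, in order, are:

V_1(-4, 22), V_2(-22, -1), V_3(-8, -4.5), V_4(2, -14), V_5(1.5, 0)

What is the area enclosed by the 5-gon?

377

Apply the shoelace formula: 2A = Σ (x_i·y_{i+1} − x_{i+1}·y_i), indices taken mod 5.
Cross-terms: 488, 91, 121, 21, 33  ⇒  Σ = 754
Area = |Σ|/2 = 377.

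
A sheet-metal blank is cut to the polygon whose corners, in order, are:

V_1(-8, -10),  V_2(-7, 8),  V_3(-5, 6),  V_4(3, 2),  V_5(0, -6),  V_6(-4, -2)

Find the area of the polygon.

Apply the surveyor's formula: 2A = Σ (x_i·y_{i+1} − x_{i+1}·y_i), indices taken mod 6.
Σ = (-134) + (-2) + (-28) + (-18) + (-24) + (24) = -182
Area = |Σ|/2 = 91.

91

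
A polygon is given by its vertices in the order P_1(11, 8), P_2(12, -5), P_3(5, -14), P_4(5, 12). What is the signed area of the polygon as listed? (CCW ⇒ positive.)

Cross-terms: -151, -143, 130, -92  ⇒  Σ = -256
Signed area = Σ/2 = -128 (negative ⇒ clockwise traversal).

-128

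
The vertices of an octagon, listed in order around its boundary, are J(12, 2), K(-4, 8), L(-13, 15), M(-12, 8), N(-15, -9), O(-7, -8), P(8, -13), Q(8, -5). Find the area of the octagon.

Apply the shoelace formula: 2A = Σ (x_i·y_{i+1} − x_{i+1}·y_i), indices taken mod 8.
Σ = (104) + (44) + (76) + (228) + (57) + (155) + (64) + (76) = 804
Area = |Σ|/2 = 402.

402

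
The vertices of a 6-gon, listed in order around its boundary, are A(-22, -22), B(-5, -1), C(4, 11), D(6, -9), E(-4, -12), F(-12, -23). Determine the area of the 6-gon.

321.5

Apply the shoelace formula: 2A = Σ (x_i·y_{i+1} − x_{i+1}·y_i), indices taken mod 6.
Σ = (-88) + (-51) + (-102) + (-108) + (-52) + (-242) = -643
Area = |Σ|/2 = 321.5.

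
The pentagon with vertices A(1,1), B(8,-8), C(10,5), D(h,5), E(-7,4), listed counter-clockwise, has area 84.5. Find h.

The doubled signed area Σ (x_i y_{i+1} − x_{i+1} y_i) is linear in h.
With h=0 it equals 178; the coefficient of h is -1 (from the two edges through D).
So -1·h + 178 = 2·84.5 = 169 ⇒ h = 9.

9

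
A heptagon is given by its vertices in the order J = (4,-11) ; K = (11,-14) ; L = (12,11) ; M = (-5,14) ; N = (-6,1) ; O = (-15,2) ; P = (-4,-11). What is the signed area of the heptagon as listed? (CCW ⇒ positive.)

Σ = (65) + (289) + (223) + (79) + (3) + (173) + (88) = 920
Signed area = Σ/2 = 460 (positive ⇒ counter-clockwise traversal).

460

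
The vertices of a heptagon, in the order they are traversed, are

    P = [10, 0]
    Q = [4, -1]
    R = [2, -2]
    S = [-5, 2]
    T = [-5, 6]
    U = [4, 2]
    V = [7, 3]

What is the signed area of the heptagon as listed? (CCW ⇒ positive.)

Apply the shoelace (surveyor's) formula: 2A = Σ (x_i·y_{i+1} − x_{i+1}·y_i), indices taken mod 7.
Cross-terms: -10, -6, -6, -20, -34, -2, -30  ⇒  Σ = -108
Signed area = Σ/2 = -54 (negative ⇒ clockwise traversal).

-54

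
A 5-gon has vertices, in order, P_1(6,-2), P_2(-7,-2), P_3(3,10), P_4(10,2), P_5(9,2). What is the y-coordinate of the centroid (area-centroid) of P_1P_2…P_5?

382/159

Apply Gauss's area formula. First the cross-terms c_i = x_i·y_{i+1} − x_{i+1}·y_i:
  -26, -64, -94, 2, -30  ⇒  2A = -212, A = -106.
Then Σ (y_i + y_{i+1})·c_i = -1528, so ȳ = -1528 / (6·(-106)) = 382/159.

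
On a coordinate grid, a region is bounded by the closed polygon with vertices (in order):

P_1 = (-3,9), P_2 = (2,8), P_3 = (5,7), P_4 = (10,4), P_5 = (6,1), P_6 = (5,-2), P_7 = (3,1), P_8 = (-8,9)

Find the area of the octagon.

74

Apply the shoelace formula: 2A = Σ (x_i·y_{i+1} − x_{i+1}·y_i), indices taken mod 8.
P_1→P_2: (-3)(8) − (2)(9) = -42
P_2→P_3: (2)(7) − (5)(8) = -26
P_3→P_4: (5)(4) − (10)(7) = -50
P_4→P_5: (10)(1) − (6)(4) = -14
P_5→P_6: (6)(-2) − (5)(1) = -17
P_6→P_7: (5)(1) − (3)(-2) = 11
P_7→P_8: (3)(9) − (-8)(1) = 35
P_8→P_1: (-8)(9) − (-3)(9) = -45
Σ = -148
Area = |Σ|/2 = 74.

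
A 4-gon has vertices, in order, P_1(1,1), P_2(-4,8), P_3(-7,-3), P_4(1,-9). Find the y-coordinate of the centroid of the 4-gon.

-106/117

Apply the shoelace formula. First the cross-terms c_i = x_i·y_{i+1} − x_{i+1}·y_i:
  12, 68, 66, 10  ⇒  2A = 156, A = 78.
Then Σ (y_i + y_{i+1})·c_i = -424, so ȳ = -424 / (6·78) = -106/117.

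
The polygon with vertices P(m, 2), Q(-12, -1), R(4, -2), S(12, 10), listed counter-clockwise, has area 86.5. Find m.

-3

The doubled signed area Σ (x_i y_{i+1} − x_{i+1} y_i) is linear in m.
With m=0 it equals 140; the coefficient of m is -11 (from the two edges through P).
So -11·m + 140 = 2·86.5 = 173 ⇒ m = -3.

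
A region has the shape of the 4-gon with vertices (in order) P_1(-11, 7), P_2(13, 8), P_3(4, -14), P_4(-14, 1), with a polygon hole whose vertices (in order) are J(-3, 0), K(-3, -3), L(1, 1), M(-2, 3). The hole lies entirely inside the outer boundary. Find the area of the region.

Outer boundary:
Cross-terms: -179, -214, -192, -87  ⇒  Σ = -672
Area = |Σ|/2 = 336.
Hole:
Apply the surveyor's formula: 2A = Σ (x_i·y_{i+1} − x_{i+1}·y_i), indices taken mod 4.
Σ = (9) + (0) + (5) + (9) = 23
Area = |Σ|/2 = 11.5.
Net area = 336 − 11.5 = 324.5.

324.5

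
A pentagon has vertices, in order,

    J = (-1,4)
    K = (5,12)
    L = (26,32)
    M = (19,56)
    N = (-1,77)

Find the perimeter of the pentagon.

|JK| = √((6)² + (8)²) = √100 = 10
|KL| = √((21)² + (20)²) = √841 = 29
|LM| = √((-7)² + (24)²) = √625 = 25
|MN| = √((-20)² + (21)²) = √841 = 29
|NJ| = √((0)² + (-73)²) = √5329 = 73
Perimeter = 10 + 29 + 25 + 29 + 73 = 166.

166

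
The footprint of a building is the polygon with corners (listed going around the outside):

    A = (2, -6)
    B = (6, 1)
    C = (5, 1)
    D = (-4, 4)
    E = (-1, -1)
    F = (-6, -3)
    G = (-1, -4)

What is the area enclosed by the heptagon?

51.5

Cross-terms: 38, 1, 24, 8, -3, 21, 14  ⇒  Σ = 103
Area = |Σ|/2 = 51.5.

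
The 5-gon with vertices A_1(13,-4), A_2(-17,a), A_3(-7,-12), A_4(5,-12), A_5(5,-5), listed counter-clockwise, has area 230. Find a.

5

The doubled signed area Σ (x_i y_{i+1} − x_{i+1} y_i) is linear in a.
With a=0 it equals 360; the coefficient of a is 20 (from the two edges through A_2).
So 20·a + 360 = 2·230 = 460 ⇒ a = 5.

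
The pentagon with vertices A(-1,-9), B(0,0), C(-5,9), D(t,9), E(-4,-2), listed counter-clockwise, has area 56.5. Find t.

-8

The doubled signed area Σ (x_i y_{i+1} − x_{i+1} y_i) is linear in t.
With t=0 it equals 25; the coefficient of t is -11 (from the two edges through D).
So -11·t + 25 = 2·56.5 = 113 ⇒ t = -8.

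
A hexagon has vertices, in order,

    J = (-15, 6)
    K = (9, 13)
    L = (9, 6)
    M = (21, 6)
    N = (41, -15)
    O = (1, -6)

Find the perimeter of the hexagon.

134

|JK| = √((24)² + (7)²) = √625 = 25
|KL| = √((0)² + (-7)²) = √49 = 7
|LM| = √((12)² + (0)²) = √144 = 12
|MN| = √((20)² + (-21)²) = √841 = 29
|NO| = √((-40)² + (9)²) = √1681 = 41
|OJ| = √((-16)² + (12)²) = √400 = 20
Perimeter = 25 + 7 + 12 + 29 + 41 + 20 = 134.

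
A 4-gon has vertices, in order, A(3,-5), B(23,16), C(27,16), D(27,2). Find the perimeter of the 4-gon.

72

|AB| = √((20)² + (21)²) = √841 = 29
|BC| = √((4)² + (0)²) = √16 = 4
|CD| = √((0)² + (-14)²) = √196 = 14
|DA| = √((-24)² + (-7)²) = √625 = 25
Perimeter = 29 + 4 + 14 + 25 = 72.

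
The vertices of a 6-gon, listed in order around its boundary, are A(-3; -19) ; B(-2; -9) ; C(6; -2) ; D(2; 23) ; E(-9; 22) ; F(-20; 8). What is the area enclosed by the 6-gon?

Apply the shoelace formula: 2A = Σ (x_i·y_{i+1} − x_{i+1}·y_i), indices taken mod 6.
A→B: (-3)(-9) − (-2)(-19) = -11
B→C: (-2)(-2) − (6)(-9) = 58
C→D: (6)(23) − (2)(-2) = 142
D→E: (2)(22) − (-9)(23) = 251
E→F: (-9)(8) − (-20)(22) = 368
F→A: (-20)(-19) − (-3)(8) = 404
Σ = 1212
Area = |Σ|/2 = 606.

606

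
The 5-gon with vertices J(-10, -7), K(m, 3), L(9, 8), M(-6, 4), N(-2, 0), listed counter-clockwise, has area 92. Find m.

The doubled signed area Σ (x_i y_{i+1} − x_{i+1} y_i) is linear in m.
With m=0 it equals 49; the coefficient of m is 15 (from the two edges through K).
So 15·m + 49 = 2·92 = 184 ⇒ m = 9.

9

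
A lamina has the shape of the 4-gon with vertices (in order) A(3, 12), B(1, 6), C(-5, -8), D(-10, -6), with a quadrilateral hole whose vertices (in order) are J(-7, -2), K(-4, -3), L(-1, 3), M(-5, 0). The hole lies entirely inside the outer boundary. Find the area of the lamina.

Outer boundary:
Apply Gauss's area formula: 2A = Σ (x_i·y_{i+1} − x_{i+1}·y_i), indices taken mod 4.
Σ = (6) + (22) + (-50) + (-102) = -124
Area = |Σ|/2 = 62.
Hole:
Σ = (13) + (-15) + (15) + (10) = 23
Area = |Σ|/2 = 11.5.
Net area = 62 − 11.5 = 50.5.

50.5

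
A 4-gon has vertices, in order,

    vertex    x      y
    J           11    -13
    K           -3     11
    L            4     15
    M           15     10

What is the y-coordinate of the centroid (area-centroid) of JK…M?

884/213

Apply Gauss's area formula. First the cross-terms c_i = x_i·y_{i+1} − x_{i+1}·y_i:
  82, -89, -185, -305  ⇒  2A = -497, A = -248.5.
Then Σ (y_i + y_{i+1})·c_i = -6188, so ȳ = -6188 / (6·(-248.5)) = 884/213.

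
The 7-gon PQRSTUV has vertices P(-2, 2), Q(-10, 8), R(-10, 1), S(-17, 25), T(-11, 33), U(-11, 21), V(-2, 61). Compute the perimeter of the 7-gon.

|PQ| = √((-8)² + (6)²) = √100 = 10
|QR| = √((0)² + (-7)²) = √49 = 7
|RS| = √((-7)² + (24)²) = √625 = 25
|ST| = √((6)² + (8)²) = √100 = 10
|TU| = √((0)² + (-12)²) = √144 = 12
|UV| = √((9)² + (40)²) = √1681 = 41
|VP| = √((0)² + (-59)²) = √3481 = 59
Perimeter = 10 + 7 + 25 + 10 + 12 + 41 + 59 = 164.

164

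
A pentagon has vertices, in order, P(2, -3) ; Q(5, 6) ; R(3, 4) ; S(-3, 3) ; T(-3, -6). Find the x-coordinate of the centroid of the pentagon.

Apply Gauss's area formula. First the cross-terms c_i = x_i·y_{i+1} − x_{i+1}·y_i:
  27, 2, 21, 27, 21  ⇒  2A = 98, A = 49.
Then Σ (x_i + x_{i+1})·c_i = 22, so x̄ = 22 / (6·49) = 11/147.

11/147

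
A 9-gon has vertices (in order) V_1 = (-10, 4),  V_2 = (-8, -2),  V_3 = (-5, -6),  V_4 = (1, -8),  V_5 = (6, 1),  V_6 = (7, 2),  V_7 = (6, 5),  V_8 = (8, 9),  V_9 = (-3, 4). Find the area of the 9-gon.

Σ = (52) + (38) + (46) + (49) + (5) + (23) + (14) + (59) + (28) = 314
Area = |Σ|/2 = 157.

157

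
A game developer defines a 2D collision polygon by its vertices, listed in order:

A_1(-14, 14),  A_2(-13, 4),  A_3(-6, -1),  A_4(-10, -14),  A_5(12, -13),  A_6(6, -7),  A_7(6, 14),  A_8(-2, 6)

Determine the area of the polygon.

A_1→A_2: (-14)(4) − (-13)(14) = 126
A_2→A_3: (-13)(-1) − (-6)(4) = 37
A_3→A_4: (-6)(-14) − (-10)(-1) = 74
A_4→A_5: (-10)(-13) − (12)(-14) = 298
A_5→A_6: (12)(-7) − (6)(-13) = -6
A_6→A_7: (6)(14) − (6)(-7) = 126
A_7→A_8: (6)(6) − (-2)(14) = 64
A_8→A_1: (-2)(14) − (-14)(6) = 56
Σ = 775
Area = |Σ|/2 = 387.5.

387.5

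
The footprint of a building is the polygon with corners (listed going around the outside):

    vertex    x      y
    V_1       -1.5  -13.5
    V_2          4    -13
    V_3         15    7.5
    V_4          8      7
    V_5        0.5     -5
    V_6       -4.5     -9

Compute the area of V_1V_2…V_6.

160.125

Apply the shoelace formula: 2A = Σ (x_i·y_{i+1} − x_{i+1}·y_i), indices taken mod 6.
Σ = (73.5) + (225) + (45) + (-43.5) + (-27) + (47.25) = 320.25
Area = |Σ|/2 = 160.125.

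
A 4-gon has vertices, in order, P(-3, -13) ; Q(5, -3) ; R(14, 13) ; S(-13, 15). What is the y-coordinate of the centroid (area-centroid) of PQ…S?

607/129

Apply the shoelace (surveyor's) formula. First the cross-terms c_i = x_i·y_{i+1} − x_{i+1}·y_i:
  74, 107, 379, 214  ⇒  2A = 774, A = 387.
Then Σ (y_i + y_{i+1})·c_i = 10926, so ȳ = 10926 / (6·387) = 607/129.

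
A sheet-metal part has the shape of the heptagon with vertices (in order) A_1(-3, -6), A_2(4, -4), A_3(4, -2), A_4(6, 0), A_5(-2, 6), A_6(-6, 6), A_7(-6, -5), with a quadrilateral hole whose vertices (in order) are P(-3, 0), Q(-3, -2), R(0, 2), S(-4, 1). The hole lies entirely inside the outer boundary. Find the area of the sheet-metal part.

Outer boundary:
Apply the shoelace formula: 2A = Σ (x_i·y_{i+1} − x_{i+1}·y_i), indices taken mod 7.
Cross-terms: 36, 8, 12, 36, 24, 66, 21  ⇒  Σ = 203
Area = |Σ|/2 = 101.5.
Hole:
Cross-terms: 6, -6, 8, 3  ⇒  Σ = 11
Area = |Σ|/2 = 5.5.
Net area = 101.5 − 5.5 = 96.

96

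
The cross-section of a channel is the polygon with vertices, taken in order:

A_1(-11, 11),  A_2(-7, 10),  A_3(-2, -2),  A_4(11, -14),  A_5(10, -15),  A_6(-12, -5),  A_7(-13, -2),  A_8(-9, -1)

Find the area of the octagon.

180

A_1→A_2: (-11)(10) − (-7)(11) = -33
A_2→A_3: (-7)(-2) − (-2)(10) = 34
A_3→A_4: (-2)(-14) − (11)(-2) = 50
A_4→A_5: (11)(-15) − (10)(-14) = -25
A_5→A_6: (10)(-5) − (-12)(-15) = -230
A_6→A_7: (-12)(-2) − (-13)(-5) = -41
A_7→A_8: (-13)(-1) − (-9)(-2) = -5
A_8→A_1: (-9)(11) − (-11)(-1) = -110
Σ = -360
Area = |Σ|/2 = 180.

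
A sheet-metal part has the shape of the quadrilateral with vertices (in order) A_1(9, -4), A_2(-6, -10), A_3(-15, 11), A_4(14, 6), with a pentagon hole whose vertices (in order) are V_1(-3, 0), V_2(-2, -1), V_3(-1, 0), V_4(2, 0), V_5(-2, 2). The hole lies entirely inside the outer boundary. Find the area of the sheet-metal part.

Outer boundary:
Apply Gauss's area formula: 2A = Σ (x_i·y_{i+1} − x_{i+1}·y_i), indices taken mod 4.
A_1→A_2: (9)(-10) − (-6)(-4) = -114
A_2→A_3: (-6)(11) − (-15)(-10) = -216
A_3→A_4: (-15)(6) − (14)(11) = -244
A_4→A_1: (14)(-4) − (9)(6) = -110
Σ = -684
Area = |Σ|/2 = 342.
Hole:
Σ = (3) + (-1) + (0) + (4) + (6) = 12
Area = |Σ|/2 = 6.
Net area = 342 − 6 = 336.

336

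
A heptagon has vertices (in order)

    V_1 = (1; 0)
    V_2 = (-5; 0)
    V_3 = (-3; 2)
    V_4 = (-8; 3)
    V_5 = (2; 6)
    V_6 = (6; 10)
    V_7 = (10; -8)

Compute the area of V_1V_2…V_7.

106.5

Apply the shoelace (surveyor's) formula: 2A = Σ (x_i·y_{i+1} − x_{i+1}·y_i), indices taken mod 7.
Cross-terms: 0, -10, 7, -54, -16, -148, 8  ⇒  Σ = -213
Area = |Σ|/2 = 106.5.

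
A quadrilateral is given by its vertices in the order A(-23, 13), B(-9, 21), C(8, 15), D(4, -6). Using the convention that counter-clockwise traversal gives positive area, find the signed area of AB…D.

Apply the shoelace (surveyor's) formula: 2A = Σ (x_i·y_{i+1} − x_{i+1}·y_i), indices taken mod 4.
Σ = (-366) + (-303) + (-108) + (-86) = -863
Signed area = Σ/2 = -431.5 (negative ⇒ clockwise traversal).

-431.5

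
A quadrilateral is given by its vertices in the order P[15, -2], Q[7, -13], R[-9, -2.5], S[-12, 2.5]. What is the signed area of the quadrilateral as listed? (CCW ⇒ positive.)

Σ = (-181) + (-134.5) + (-52.5) + (-13.5) = -381.5
Signed area = Σ/2 = -190.75 (negative ⇒ clockwise traversal).

-190.75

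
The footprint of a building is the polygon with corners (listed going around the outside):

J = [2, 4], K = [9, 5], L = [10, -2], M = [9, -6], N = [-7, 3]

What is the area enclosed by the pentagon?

Apply the shoelace formula: 2A = Σ (x_i·y_{i+1} − x_{i+1}·y_i), indices taken mod 5.
Σ = (-26) + (-68) + (-42) + (-15) + (-34) = -185
Area = |Σ|/2 = 92.5.

92.5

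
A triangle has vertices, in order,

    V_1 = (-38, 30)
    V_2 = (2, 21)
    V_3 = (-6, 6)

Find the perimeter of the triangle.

98

|V_1V_2| = √((40)² + (-9)²) = √1681 = 41
|V_2V_3| = √((-8)² + (-15)²) = √289 = 17
|V_3V_1| = √((-32)² + (24)²) = √1600 = 40
Perimeter = 41 + 17 + 40 = 98.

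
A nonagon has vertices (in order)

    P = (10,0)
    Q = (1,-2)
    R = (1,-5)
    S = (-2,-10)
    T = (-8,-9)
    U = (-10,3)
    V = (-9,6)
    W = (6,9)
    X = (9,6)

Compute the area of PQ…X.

237

Cross-terms: -20, -3, -20, -62, -114, -33, -117, -45, -60  ⇒  Σ = -474
Area = |Σ|/2 = 237.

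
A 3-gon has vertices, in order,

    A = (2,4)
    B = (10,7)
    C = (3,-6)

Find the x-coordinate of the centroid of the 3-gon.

5

Apply the surveyor's formula. First the cross-terms c_i = x_i·y_{i+1} − x_{i+1}·y_i:
  -26, -81, 24  ⇒  2A = -83, A = -41.5.
Then Σ (x_i + x_{i+1})·c_i = -1245, so x̄ = -1245 / (6·(-41.5)) = 5.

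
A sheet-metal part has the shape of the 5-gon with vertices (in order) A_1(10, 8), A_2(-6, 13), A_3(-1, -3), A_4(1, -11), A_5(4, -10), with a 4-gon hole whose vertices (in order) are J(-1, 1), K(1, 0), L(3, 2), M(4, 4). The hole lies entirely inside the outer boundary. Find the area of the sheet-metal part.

188

Outer boundary:
Σ = (178) + (31) + (14) + (34) + (132) = 389
Area = |Σ|/2 = 194.5.
Hole:
Apply the shoelace formula: 2A = Σ (x_i·y_{i+1} − x_{i+1}·y_i), indices taken mod 4.
Σ = (-1) + (2) + (4) + (8) = 13
Area = |Σ|/2 = 6.5.
Net area = 194.5 − 6.5 = 188.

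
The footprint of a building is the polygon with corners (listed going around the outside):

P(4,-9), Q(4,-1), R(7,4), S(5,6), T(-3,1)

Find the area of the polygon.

61.5

Cross-terms: 32, 23, 22, 23, 23  ⇒  Σ = 123
Area = |Σ|/2 = 61.5.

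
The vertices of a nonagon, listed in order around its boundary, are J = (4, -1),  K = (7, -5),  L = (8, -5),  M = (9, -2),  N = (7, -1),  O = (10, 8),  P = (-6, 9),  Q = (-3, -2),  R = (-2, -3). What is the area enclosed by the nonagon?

144

Apply the shoelace (surveyor's) formula: 2A = Σ (x_i·y_{i+1} − x_{i+1}·y_i), indices taken mod 9.
Σ = (-13) + (5) + (29) + (5) + (66) + (138) + (39) + (5) + (14) = 288
Area = |Σ|/2 = 144.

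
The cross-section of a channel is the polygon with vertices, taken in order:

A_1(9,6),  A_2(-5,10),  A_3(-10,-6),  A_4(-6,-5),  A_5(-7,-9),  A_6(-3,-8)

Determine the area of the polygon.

Σ = (120) + (130) + (14) + (19) + (29) + (54) = 366
Area = |Σ|/2 = 183.

183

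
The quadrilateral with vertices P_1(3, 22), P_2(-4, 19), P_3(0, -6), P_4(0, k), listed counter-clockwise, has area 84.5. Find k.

0

Write out the shoelace sum; only the two edges meeting at P_4 involve k:
2·Area = [(0·k − 0·(-6)) + (0·22 − 3·k)] + 169
       = -3·k + 169 = 169
⇒ k = 0.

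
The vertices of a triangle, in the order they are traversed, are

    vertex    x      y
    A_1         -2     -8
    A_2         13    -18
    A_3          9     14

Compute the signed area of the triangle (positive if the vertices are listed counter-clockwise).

220

Σ = (140) + (344) + (-44) = 440
Signed area = Σ/2 = 220 (positive ⇒ counter-clockwise traversal).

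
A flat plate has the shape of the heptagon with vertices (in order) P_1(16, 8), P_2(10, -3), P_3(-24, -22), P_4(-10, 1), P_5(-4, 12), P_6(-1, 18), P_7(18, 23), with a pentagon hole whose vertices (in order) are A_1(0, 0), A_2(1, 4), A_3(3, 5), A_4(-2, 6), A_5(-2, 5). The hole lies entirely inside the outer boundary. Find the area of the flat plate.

694

Outer boundary:
Apply Gauss's area formula: 2A = Σ (x_i·y_{i+1} − x_{i+1}·y_i), indices taken mod 7.
Σ = (-128) + (-292) + (-244) + (-116) + (-60) + (-347) + (-224) = -1411
Area = |Σ|/2 = 705.5.
Hole:
Apply the shoelace formula: 2A = Σ (x_i·y_{i+1} − x_{i+1}·y_i), indices taken mod 5.
A_1→A_2: (0)(4) − (1)(0) = 0
A_2→A_3: (1)(5) − (3)(4) = -7
A_3→A_4: (3)(6) − (-2)(5) = 28
A_4→A_5: (-2)(5) − (-2)(6) = 2
A_5→A_1: (-2)(0) − (0)(5) = 0
Σ = 23
Area = |Σ|/2 = 11.5.
Net area = 705.5 − 11.5 = 694.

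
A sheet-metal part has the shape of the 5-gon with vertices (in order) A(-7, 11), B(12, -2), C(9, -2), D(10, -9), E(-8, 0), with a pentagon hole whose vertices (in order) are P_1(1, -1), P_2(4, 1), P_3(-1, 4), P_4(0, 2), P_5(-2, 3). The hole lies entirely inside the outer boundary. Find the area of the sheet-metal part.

Outer boundary:
Apply Gauss's area formula: 2A = Σ (x_i·y_{i+1} − x_{i+1}·y_i), indices taken mod 5.
Σ = (-118) + (-6) + (-61) + (-72) + (-88) = -345
Area = |Σ|/2 = 172.5.
Hole:
Cross-terms: 5, 17, -2, 4, -1  ⇒  Σ = 23
Area = |Σ|/2 = 11.5.
Net area = 172.5 − 11.5 = 161.

161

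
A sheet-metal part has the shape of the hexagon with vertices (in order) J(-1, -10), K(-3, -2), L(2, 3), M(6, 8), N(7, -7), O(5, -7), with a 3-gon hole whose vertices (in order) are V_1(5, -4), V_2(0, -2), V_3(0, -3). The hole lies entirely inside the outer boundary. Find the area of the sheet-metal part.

Outer boundary:
Apply the surveyor's formula: 2A = Σ (x_i·y_{i+1} − x_{i+1}·y_i), indices taken mod 6.
Σ = (-28) + (-5) + (-2) + (-98) + (-14) + (-57) = -204
Area = |Σ|/2 = 102.
Hole:
Apply the surveyor's formula: 2A = Σ (x_i·y_{i+1} − x_{i+1}·y_i), indices taken mod 3.
Cross-terms: -10, 0, 15  ⇒  Σ = 5
Area = |Σ|/2 = 2.5.
Net area = 102 − 2.5 = 99.5.

99.5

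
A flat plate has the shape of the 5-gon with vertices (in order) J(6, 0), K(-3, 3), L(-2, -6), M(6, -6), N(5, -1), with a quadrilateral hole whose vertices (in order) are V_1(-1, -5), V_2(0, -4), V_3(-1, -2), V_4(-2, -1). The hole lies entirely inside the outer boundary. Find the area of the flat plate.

57

Outer boundary:
Apply Gauss's area formula: 2A = Σ (x_i·y_{i+1} − x_{i+1}·y_i), indices taken mod 5.
J→K: (6)(3) − (-3)(0) = 18
K→L: (-3)(-6) − (-2)(3) = 24
L→M: (-2)(-6) − (6)(-6) = 48
M→N: (6)(-1) − (5)(-6) = 24
N→J: (5)(0) − (6)(-1) = 6
Σ = 120
Area = |Σ|/2 = 60.
Hole:
Apply the surveyor's formula: 2A = Σ (x_i·y_{i+1} − x_{i+1}·y_i), indices taken mod 4.
V_1→V_2: (-1)(-4) − (0)(-5) = 4
V_2→V_3: (0)(-2) − (-1)(-4) = -4
V_3→V_4: (-1)(-1) − (-2)(-2) = -3
V_4→V_1: (-2)(-5) − (-1)(-1) = 9
Σ = 6
Area = |Σ|/2 = 3.
Net area = 60 − 3 = 57.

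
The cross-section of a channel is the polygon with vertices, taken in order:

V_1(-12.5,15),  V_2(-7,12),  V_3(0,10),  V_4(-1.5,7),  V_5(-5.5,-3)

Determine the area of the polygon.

88.5

Σ = (-45) + (-70) + (15) + (43) + (-120) = -177
Area = |Σ|/2 = 88.5.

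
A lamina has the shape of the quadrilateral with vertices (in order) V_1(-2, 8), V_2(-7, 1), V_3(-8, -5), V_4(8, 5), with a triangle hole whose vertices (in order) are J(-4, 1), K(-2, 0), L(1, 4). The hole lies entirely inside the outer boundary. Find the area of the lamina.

80

Outer boundary:
Apply Gauss's area formula: 2A = Σ (x_i·y_{i+1} − x_{i+1}·y_i), indices taken mod 4.
Σ = (54) + (43) + (0) + (74) = 171
Area = |Σ|/2 = 85.5.
Hole:
Apply the surveyor's formula: 2A = Σ (x_i·y_{i+1} − x_{i+1}·y_i), indices taken mod 3.
Cross-terms: 2, -8, 17  ⇒  Σ = 11
Area = |Σ|/2 = 5.5.
Net area = 85.5 − 5.5 = 80.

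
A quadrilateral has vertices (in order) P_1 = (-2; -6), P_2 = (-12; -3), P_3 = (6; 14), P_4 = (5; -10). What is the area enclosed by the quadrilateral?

198

Apply the surveyor's formula: 2A = Σ (x_i·y_{i+1} − x_{i+1}·y_i), indices taken mod 4.
Cross-terms: -66, -150, -130, -50  ⇒  Σ = -396
Area = |Σ|/2 = 198.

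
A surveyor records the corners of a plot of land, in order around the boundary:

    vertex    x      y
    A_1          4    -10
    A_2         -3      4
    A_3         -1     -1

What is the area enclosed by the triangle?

3.5

Apply Gauss's area formula: 2A = Σ (x_i·y_{i+1} − x_{i+1}·y_i), indices taken mod 3.
Σ = (-14) + (7) + (14) = 7
Area = |Σ|/2 = 3.5.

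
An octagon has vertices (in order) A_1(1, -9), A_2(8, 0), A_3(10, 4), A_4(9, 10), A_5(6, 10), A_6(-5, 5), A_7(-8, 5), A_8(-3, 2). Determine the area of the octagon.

Σ = (72) + (32) + (64) + (30) + (80) + (15) + (-1) + (25) = 317
Area = |Σ|/2 = 158.5.

158.5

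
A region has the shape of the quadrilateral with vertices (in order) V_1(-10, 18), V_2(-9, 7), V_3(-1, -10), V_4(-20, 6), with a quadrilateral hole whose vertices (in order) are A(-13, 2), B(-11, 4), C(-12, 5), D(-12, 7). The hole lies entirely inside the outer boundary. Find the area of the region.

155.5

Outer boundary:
V_1→V_2: (-10)(7) − (-9)(18) = 92
V_2→V_3: (-9)(-10) − (-1)(7) = 97
V_3→V_4: (-1)(6) − (-20)(-10) = -206
V_4→V_1: (-20)(18) − (-10)(6) = -300
Σ = -317
Area = |Σ|/2 = 158.5.
Hole:
Apply the surveyor's formula: 2A = Σ (x_i·y_{i+1} − x_{i+1}·y_i), indices taken mod 4.
Cross-terms: -30, -7, -24, 67  ⇒  Σ = 6
Area = |Σ|/2 = 3.
Net area = 158.5 − 3 = 155.5.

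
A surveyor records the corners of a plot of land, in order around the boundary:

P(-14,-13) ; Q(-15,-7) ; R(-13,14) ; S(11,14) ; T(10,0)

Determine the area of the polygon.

Apply the shoelace (surveyor's) formula: 2A = Σ (x_i·y_{i+1} − x_{i+1}·y_i), indices taken mod 5.
Σ = (-97) + (-301) + (-336) + (-140) + (-130) = -1004
Area = |Σ|/2 = 502.

502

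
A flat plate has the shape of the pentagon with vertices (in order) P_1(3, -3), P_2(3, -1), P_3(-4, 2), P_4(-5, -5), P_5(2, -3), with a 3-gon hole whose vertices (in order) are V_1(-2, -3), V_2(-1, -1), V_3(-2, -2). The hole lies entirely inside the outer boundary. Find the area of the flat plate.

Outer boundary:
Apply the surveyor's formula: 2A = Σ (x_i·y_{i+1} − x_{i+1}·y_i), indices taken mod 5.
Cross-terms: 6, 2, 30, 25, 3  ⇒  Σ = 66
Area = |Σ|/2 = 33.
Hole:
Apply the shoelace formula: 2A = Σ (x_i·y_{i+1} − x_{i+1}·y_i), indices taken mod 3.
V_1→V_2: (-2)(-1) − (-1)(-3) = -1
V_2→V_3: (-1)(-2) − (-2)(-1) = 0
V_3→V_1: (-2)(-3) − (-2)(-2) = 2
Σ = 1
Area = |Σ|/2 = 0.5.
Net area = 33 − 0.5 = 32.5.

32.5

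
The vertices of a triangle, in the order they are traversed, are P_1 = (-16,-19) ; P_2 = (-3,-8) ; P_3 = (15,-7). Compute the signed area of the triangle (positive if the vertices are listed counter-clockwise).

-92.5

Apply Gauss's area formula: 2A = Σ (x_i·y_{i+1} − x_{i+1}·y_i), indices taken mod 3.
Σ = (71) + (141) + (-397) = -185
Signed area = Σ/2 = -92.5 (negative ⇒ clockwise traversal).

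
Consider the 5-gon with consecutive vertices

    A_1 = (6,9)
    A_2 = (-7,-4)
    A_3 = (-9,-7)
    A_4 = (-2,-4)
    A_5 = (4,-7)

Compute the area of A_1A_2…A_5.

91

Apply Gauss's area formula: 2A = Σ (x_i·y_{i+1} − x_{i+1}·y_i), indices taken mod 5.
Cross-terms: 39, 13, 22, 30, 78  ⇒  Σ = 182
Area = |Σ|/2 = 91.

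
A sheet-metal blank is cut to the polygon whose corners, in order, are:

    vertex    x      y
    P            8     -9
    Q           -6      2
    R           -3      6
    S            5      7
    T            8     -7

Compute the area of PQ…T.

Σ = (-38) + (-30) + (-51) + (-91) + (-16) = -226
Area = |Σ|/2 = 113.

113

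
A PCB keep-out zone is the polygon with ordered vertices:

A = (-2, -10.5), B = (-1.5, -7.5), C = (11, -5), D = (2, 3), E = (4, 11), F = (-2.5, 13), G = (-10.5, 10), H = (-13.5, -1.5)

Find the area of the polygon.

311.375

Σ = (-0.75) + (90) + (43) + (10) + (79.5) + (111.5) + (150.75) + (138.75) = 622.75
Area = |Σ|/2 = 311.375.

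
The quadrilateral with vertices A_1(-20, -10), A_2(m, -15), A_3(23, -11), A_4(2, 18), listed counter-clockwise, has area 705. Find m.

11

The doubled signed area Σ (x_i y_{i+1} − x_{i+1} y_i) is linear in m.
With m=0 it equals 1421; the coefficient of m is -1 (from the two edges through A_2).
So -1·m + 1421 = 2·705 = 1410 ⇒ m = 11.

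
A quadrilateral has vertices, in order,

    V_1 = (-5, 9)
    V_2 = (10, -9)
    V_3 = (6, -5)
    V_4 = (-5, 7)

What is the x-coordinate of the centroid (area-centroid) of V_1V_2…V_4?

22/51

Apply the surveyor's formula. First the cross-terms c_i = x_i·y_{i+1} − x_{i+1}·y_i:
  -45, 4, 17, -10  ⇒  2A = -34, A = -17.
Then Σ (x_i + x_{i+1})·c_i = -44, so x̄ = -44 / (6·(-17)) = 22/51.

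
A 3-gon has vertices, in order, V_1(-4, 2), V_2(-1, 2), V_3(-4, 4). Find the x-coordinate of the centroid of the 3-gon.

-3

Apply the shoelace formula. First the cross-terms c_i = x_i·y_{i+1} − x_{i+1}·y_i:
  -6, 4, 8  ⇒  2A = 6, A = 3.
Then Σ (x_i + x_{i+1})·c_i = -54, so x̄ = -54 / (6·3) = -3.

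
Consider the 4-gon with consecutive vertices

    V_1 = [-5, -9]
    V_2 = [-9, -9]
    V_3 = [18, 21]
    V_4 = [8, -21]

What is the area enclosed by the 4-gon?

393

V_1→V_2: (-5)(-9) − (-9)(-9) = -36
V_2→V_3: (-9)(21) − (18)(-9) = -27
V_3→V_4: (18)(-21) − (8)(21) = -546
V_4→V_1: (8)(-9) − (-5)(-21) = -177
Σ = -786
Area = |Σ|/2 = 393.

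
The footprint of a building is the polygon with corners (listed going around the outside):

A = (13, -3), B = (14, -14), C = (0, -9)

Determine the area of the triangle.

Apply the shoelace formula: 2A = Σ (x_i·y_{i+1} − x_{i+1}·y_i), indices taken mod 3.
Σ = (-140) + (-126) + (117) = -149
Area = |Σ|/2 = 74.5.

74.5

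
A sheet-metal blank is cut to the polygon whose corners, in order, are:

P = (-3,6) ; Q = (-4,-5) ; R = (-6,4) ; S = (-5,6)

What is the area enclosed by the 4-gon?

Apply the surveyor's formula: 2A = Σ (x_i·y_{i+1} − x_{i+1}·y_i), indices taken mod 4.
Σ = (39) + (-46) + (-16) + (-12) = -35
Area = |Σ|/2 = 17.5.

17.5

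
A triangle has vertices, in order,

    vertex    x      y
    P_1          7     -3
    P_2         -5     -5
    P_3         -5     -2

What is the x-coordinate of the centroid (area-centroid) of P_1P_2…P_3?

Apply the surveyor's formula. First the cross-terms c_i = x_i·y_{i+1} − x_{i+1}·y_i:
  -50, -15, 29  ⇒  2A = -36, A = -18.
Then Σ (x_i + x_{i+1})·c_i = 108, so x̄ = 108 / (6·(-18)) = -1.

-1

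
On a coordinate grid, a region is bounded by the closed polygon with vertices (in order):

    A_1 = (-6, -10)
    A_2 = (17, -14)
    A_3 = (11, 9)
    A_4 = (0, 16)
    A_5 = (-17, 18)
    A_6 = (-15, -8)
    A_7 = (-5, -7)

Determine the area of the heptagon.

Cross-terms: 254, 307, 176, 272, 406, 65, 8  ⇒  Σ = 1488
Area = |Σ|/2 = 744.

744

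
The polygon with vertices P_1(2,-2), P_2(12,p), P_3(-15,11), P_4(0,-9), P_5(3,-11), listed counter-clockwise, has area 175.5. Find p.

The doubled signed area Σ (x_i y_{i+1} − x_{i+1} y_i) is linear in p.
With p=0 it equals 334; the coefficient of p is 17 (from the two edges through P_2).
So 17·p + 334 = 2·175.5 = 351 ⇒ p = 1.

1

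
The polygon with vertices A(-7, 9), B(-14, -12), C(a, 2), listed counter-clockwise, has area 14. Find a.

Write out the shoelace sum; only the two edges meeting at C involve a:
2·Area = [((-14)·2 − a·(-12)) + (a·9 − (-7)·2)] + 210
       = 21·a + 196 = 28
⇒ a = -8.

-8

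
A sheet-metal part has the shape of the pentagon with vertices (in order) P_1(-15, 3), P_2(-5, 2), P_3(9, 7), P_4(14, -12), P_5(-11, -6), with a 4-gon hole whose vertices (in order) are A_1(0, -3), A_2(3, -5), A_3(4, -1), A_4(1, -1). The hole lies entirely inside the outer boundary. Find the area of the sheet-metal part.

Outer boundary:
Apply the shoelace formula: 2A = Σ (x_i·y_{i+1} − x_{i+1}·y_i), indices taken mod 5.
P_1→P_2: (-15)(2) − (-5)(3) = -15
P_2→P_3: (-5)(7) − (9)(2) = -53
P_3→P_4: (9)(-12) − (14)(7) = -206
P_4→P_5: (14)(-6) − (-11)(-12) = -216
P_5→P_1: (-11)(3) − (-15)(-6) = -123
Σ = -613
Area = |Σ|/2 = 306.5.
Hole:
Apply the shoelace (surveyor's) formula: 2A = Σ (x_i·y_{i+1} − x_{i+1}·y_i), indices taken mod 4.
Σ = (9) + (17) + (-3) + (-3) = 20
Area = |Σ|/2 = 10.
Net area = 306.5 − 10 = 296.5.

296.5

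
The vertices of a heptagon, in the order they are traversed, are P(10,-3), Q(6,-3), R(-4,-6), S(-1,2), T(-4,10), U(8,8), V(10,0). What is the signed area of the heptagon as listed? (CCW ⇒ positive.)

-149

Apply Gauss's area formula: 2A = Σ (x_i·y_{i+1} − x_{i+1}·y_i), indices taken mod 7.
Cross-terms: -12, -48, -14, -2, -112, -80, -30  ⇒  Σ = -298
Signed area = Σ/2 = -149 (negative ⇒ clockwise traversal).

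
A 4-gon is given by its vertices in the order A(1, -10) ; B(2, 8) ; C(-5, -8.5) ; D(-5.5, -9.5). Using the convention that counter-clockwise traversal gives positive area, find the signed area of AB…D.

Apply Gauss's area formula: 2A = Σ (x_i·y_{i+1} − x_{i+1}·y_i), indices taken mod 4.
Σ = (28) + (23) + (0.75) + (64.5) = 116.25
Signed area = Σ/2 = 58.125 (positive ⇒ counter-clockwise traversal).

58.125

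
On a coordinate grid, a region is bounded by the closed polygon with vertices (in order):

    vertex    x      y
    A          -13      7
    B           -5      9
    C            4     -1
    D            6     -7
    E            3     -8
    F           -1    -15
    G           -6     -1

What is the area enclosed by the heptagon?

Apply Gauss's area formula: 2A = Σ (x_i·y_{i+1} − x_{i+1}·y_i), indices taken mod 7.
Σ = (-82) + (-31) + (-22) + (-27) + (-53) + (-89) + (-55) = -359
Area = |Σ|/2 = 179.5.

179.5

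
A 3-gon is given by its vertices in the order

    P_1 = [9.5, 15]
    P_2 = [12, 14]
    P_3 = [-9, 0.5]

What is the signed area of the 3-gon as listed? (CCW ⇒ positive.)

P_1→P_2: (9.5)(14) − (12)(15) = -47
P_2→P_3: (12)(0.5) − (-9)(14) = 132
P_3→P_1: (-9)(15) − (9.5)(0.5) = -139.75
Σ = -54.75
Signed area = Σ/2 = -27.375 (negative ⇒ clockwise traversal).

-27.375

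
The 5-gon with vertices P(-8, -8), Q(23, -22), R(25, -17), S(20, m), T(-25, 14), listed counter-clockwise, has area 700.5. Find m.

-1

Write out the shoelace sum; only the two edges meeting at S involve m:
2·Area = [(25·m − 20·(-17)) + (20·14 − (-25)·m)] + 831
       = 50·m + 1451 = 1401
⇒ m = -1.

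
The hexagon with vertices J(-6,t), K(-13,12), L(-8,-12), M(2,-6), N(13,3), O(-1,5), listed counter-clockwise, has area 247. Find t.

5

The doubled signed area Σ (x_i y_{i+1} − x_{i+1} y_i) is linear in t.
With t=0 it equals 434; the coefficient of t is 12 (from the two edges through J).
So 12·t + 434 = 2·247 = 494 ⇒ t = 5.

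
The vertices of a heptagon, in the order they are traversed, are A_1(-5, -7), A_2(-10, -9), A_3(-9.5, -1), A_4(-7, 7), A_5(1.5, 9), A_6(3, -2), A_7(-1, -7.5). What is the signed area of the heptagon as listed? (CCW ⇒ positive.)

Apply the shoelace (surveyor's) formula: 2A = Σ (x_i·y_{i+1} − x_{i+1}·y_i), indices taken mod 7.
Cross-terms: -25, -75.5, -73.5, -73.5, -30, -24.5, -30.5  ⇒  Σ = -332.5
Signed area = Σ/2 = -166.25 (negative ⇒ clockwise traversal).

-166.25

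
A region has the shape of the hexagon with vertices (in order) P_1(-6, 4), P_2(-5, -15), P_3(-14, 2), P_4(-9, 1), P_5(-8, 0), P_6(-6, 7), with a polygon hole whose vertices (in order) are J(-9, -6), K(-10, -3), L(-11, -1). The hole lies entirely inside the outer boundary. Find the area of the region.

Outer boundary:
Apply the shoelace (surveyor's) formula: 2A = Σ (x_i·y_{i+1} − x_{i+1}·y_i), indices taken mod 6.
Cross-terms: 110, -220, 4, 8, -56, 18  ⇒  Σ = -136
Area = |Σ|/2 = 68.
Hole:
Apply Gauss's area formula: 2A = Σ (x_i·y_{i+1} − x_{i+1}·y_i), indices taken mod 3.
J→K: (-9)(-3) − (-10)(-6) = -33
K→L: (-10)(-1) − (-11)(-3) = -23
L→J: (-11)(-6) − (-9)(-1) = 57
Σ = 1
Area = |Σ|/2 = 0.5.
Net area = 68 − 0.5 = 67.5.

67.5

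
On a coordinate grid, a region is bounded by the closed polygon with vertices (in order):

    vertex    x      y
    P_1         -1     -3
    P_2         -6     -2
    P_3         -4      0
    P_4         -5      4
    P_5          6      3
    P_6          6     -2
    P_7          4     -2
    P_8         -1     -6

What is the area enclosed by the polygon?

71

Σ = (-16) + (-8) + (-16) + (-39) + (-30) + (-4) + (-26) + (-3) = -142
Area = |Σ|/2 = 71.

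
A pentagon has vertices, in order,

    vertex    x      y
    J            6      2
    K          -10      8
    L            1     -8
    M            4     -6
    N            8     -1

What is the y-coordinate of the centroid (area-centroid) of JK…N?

5/116

Apply Gauss's area formula. First the cross-terms c_i = x_i·y_{i+1} − x_{i+1}·y_i:
  68, 72, 26, 44, 22  ⇒  2A = 232, A = 116.
Then Σ (y_i + y_{i+1})·c_i = 30, so ȳ = 30 / (6·116) = 5/116.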